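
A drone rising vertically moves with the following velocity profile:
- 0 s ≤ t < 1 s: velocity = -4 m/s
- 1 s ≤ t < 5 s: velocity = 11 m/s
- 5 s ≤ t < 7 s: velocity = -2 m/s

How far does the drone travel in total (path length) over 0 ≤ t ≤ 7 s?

Total distance travelled is ∫|v| dt — sum the magnitudes of each area piece.
0–1 s: |-4| × 1 = 4 m
1–5 s: |11| × 4 = 44 m
5–7 s: |-2| × 2 = 4 m
Total distance = 52 m

52 m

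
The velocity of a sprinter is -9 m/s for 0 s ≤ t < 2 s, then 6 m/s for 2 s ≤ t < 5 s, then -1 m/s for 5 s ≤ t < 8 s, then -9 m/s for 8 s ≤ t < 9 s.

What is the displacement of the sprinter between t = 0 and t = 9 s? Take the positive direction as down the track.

-12 m

Displacement is the signed area under the v-t curve.
0–2 s: -9 × 2 = -18 m
2–5 s: 6 × 3 = 18 m
5–8 s: -1 × 3 = -3 m
8–9 s: -9 × 1 = -9 m
Net displacement = -12 m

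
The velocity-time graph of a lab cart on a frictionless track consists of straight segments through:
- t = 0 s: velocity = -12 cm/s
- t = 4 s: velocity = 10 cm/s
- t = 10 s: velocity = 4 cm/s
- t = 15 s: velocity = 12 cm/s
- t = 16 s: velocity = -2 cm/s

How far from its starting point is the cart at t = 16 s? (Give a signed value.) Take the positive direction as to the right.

Displacement is the signed area under the v-t curve.
0–4 s: ½(-12 + 10)(4) = -4 cm
4–10 s: ½(10 + 4)(6) = 42 cm
10–15 s: ½(4 + 12)(5) = 40 cm
15–16 s: ½(12 + -2)(1) = 5 cm
Net displacement = 83 cm

83 cm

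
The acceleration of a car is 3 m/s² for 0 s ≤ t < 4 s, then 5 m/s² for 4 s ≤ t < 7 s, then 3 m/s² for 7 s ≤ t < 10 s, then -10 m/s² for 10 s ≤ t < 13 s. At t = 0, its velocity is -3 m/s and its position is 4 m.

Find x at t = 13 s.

On each constant-a segment, Δv = aΔt and Δx = v₀Δt + ½aΔt²; chain segment to segment.
0–4 s: v starts -3 m/s; Δx = -3·4 + ½·3·4² = 12 m; v ends 9 m/s.
4–7 s: v starts 9 m/s; Δx = 9·3 + ½·5·3² = 49.5 m; v ends 24 m/s.
7–10 s: v starts 24 m/s; Δx = 24·3 + ½·3·3² = 85.5 m; v ends 33 m/s.
10–13 s: v starts 33 m/s; Δx = 33·3 + ½·-10·3² = 54 m; v ends 3 m/s.
x(13) = 4 + Σ Δx = 205 m.

205 m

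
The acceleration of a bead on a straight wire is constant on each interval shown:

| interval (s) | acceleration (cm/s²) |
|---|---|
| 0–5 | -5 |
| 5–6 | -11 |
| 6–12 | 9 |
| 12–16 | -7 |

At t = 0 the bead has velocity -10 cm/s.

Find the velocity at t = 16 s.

Δv equals the area under the a-t graph; then v = v₀ + Δv.
0–5 s: -5 × 5 = -25 cm/s
5–6 s: -11 × 1 = -11 cm/s
6–12 s: 9 × 6 = 54 cm/s
12–16 s: -7 × 4 = -28 cm/s
Δv = -10 cm/s, so v(16) = -10 + (-10) = -20 cm/s.

-20 cm/s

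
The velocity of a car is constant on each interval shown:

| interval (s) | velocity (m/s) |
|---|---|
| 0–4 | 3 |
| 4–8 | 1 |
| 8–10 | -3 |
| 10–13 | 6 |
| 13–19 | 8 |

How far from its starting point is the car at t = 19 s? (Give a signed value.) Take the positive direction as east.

76 m

Net displacement equals the area under the velocity-time graph (areas below the axis count negative).
0–4 s: 3 × 4 = 12 m
4–8 s: 1 × 4 = 4 m
8–10 s: -3 × 2 = -6 m
10–13 s: 6 × 3 = 18 m
13–19 s: 8 × 6 = 48 m
Net displacement = 76 m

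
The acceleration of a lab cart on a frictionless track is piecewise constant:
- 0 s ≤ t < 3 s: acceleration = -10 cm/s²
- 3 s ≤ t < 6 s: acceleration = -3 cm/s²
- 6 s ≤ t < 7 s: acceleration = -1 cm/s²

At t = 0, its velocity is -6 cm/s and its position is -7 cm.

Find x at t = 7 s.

On each constant-a segment, Δv = aΔt and Δx = v₀Δt + ½aΔt²; chain segment to segment.
0–3 s: v starts -6 cm/s; Δx = -6·3 + ½·-10·3² = -63 cm; v ends -36 cm/s.
3–6 s: v starts -36 cm/s; Δx = -36·3 + ½·-3·3² = -121.5 cm; v ends -45 cm/s.
6–7 s: v starts -45 cm/s; Δx = -45·1 + ½·-1·1² = -45.5 cm; v ends -46 cm/s.
x(7) = -7 + Σ Δx = -237 cm.

-237 cm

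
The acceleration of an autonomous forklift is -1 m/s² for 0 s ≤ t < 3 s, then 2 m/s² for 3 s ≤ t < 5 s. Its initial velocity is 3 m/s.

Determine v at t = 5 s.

4 m/s

Δv equals the area under the a-t graph; then v = v₀ + Δv.
0–3 s: -1 × 3 = -3 m/s
3–5 s: 2 × 2 = 4 m/s
Δv = 1 m/s, so v(5) = 3 + (1) = 4 m/s.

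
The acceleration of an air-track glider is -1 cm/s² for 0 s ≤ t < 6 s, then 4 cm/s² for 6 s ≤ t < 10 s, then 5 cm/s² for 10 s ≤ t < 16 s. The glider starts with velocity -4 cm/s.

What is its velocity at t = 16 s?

36 cm/s

Δv equals the area under the a-t graph; then v = v₀ + Δv.
0–6 s: -1 × 6 = -6 cm/s
6–10 s: 4 × 4 = 16 cm/s
10–16 s: 5 × 6 = 30 cm/s
Δv = 40 cm/s, so v(16) = -4 + (40) = 36 cm/s.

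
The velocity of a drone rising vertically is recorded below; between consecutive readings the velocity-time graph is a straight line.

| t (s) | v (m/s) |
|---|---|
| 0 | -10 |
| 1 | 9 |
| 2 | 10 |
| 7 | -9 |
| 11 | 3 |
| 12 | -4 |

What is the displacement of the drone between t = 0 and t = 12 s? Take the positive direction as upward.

Displacement is the signed area under the v-t curve.
0–1 s: ½(-10 + 9)(1) = -0.5 m
1–2 s: ½(9 + 10)(1) = 9.5 m
2–7 s: ½(10 + -9)(5) = 2.5 m
7–11 s: ½(-9 + 3)(4) = -12 m
11–12 s: ½(3 + -4)(1) = -0.5 m
Net displacement = -1 m

-1 m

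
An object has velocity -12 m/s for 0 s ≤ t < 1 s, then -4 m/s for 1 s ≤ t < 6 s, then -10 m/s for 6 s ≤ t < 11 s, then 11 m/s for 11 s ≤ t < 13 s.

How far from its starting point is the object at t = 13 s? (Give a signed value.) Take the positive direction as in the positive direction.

Net displacement equals the area under the velocity-time graph (areas below the axis count negative).
0–1 s: -12 × 1 = -12 m
1–6 s: -4 × 5 = -20 m
6–11 s: -10 × 5 = -50 m
11–13 s: 11 × 2 = 22 m
Net displacement = -60 m

-60 m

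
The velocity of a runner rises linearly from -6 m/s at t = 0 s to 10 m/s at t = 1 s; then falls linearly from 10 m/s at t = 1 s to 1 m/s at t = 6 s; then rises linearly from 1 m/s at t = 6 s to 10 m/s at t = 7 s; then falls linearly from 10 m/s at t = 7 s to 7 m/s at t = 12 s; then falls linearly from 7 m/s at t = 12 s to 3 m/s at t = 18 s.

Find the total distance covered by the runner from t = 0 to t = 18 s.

109.75 m

Distance (not displacement) is the total path length: add the absolute areas under v-t.
0–1 s: v = 0 at t = 0.375 s; triangle areas 1.125 + 3.125 = 4.25 m
1–6 s: |½(10 + 1)(5)| = 27.5 m
6–7 s: |½(1 + 10)(1)| = 5.5 m
7–12 s: |½(10 + 7)(5)| = 42.5 m
12–18 s: |½(7 + 3)(6)| = 30 m
Total distance = 109.75 m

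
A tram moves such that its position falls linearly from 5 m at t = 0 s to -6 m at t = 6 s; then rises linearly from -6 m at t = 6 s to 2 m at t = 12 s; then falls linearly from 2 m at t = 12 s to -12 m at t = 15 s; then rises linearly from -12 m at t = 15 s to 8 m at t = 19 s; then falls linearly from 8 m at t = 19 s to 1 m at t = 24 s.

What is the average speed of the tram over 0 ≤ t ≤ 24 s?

2.5 m/s

Average speed = (total path length)/(elapsed time); on a piecewise-linear x-t graph the path length is Σ|Δx|.
0–6 s: |Δx| = |-6 − 5| = 11 m
6–12 s: |Δx| = |2 − -6| = 8 m
12–15 s: |Δx| = |-12 − 2| = 14 m
15–19 s: |Δx| = |8 − -12| = 20 m
19–24 s: |Δx| = |1 − 8| = 7 m
Total path = 60 m; average speed = 60/24 = 2.5 m/s.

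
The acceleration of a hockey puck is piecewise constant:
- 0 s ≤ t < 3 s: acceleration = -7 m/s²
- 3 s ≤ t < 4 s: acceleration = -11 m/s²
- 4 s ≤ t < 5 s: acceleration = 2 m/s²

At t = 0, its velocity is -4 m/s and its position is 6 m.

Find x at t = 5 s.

On each constant-a segment, Δv = aΔt and Δx = v₀Δt + ½aΔt²; chain segment to segment.
0–3 s: v starts -4 m/s; Δx = -4·3 + ½·-7·3² = -43.5 m; v ends -25 m/s.
3–4 s: v starts -25 m/s; Δx = -25·1 + ½·-11·1² = -30.5 m; v ends -36 m/s.
4–5 s: v starts -36 m/s; Δx = -36·1 + ½·2·1² = -35 m; v ends -34 m/s.
x(5) = 6 + Σ Δx = -103 m.

-103 m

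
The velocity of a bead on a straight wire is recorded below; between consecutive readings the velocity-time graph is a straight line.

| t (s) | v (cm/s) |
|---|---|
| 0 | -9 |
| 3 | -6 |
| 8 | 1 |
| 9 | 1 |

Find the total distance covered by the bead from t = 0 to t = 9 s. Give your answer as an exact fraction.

257/7 cm

Distance (not displacement) is the total path length: add the absolute areas under v-t.
0–3 s: |½(-9 + -6)(3)| = 22.5 cm
3–8 s: v = 0 at t = 51/7 s; triangle areas 90/7 + 5/14 = 185/14 cm
8–9 s: |1| × 1 = 1 cm
Total distance = 257/7 cm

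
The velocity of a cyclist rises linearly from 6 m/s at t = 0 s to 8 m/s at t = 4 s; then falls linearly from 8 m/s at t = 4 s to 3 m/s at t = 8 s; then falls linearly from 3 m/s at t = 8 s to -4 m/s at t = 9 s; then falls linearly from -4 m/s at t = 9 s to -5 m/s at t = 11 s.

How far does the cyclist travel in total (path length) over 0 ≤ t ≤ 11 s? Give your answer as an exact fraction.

851/14 m

Total distance travelled is ∫|v| dt — sum the magnitudes of each area piece.
0–4 s: |½(6 + 8)(4)| = 28 m
4–8 s: |½(8 + 3)(4)| = 22 m
8–9 s: v = 0 at t = 59/7 s; triangle areas 9/14 + 8/7 = 25/14 m
9–11 s: |½(-4 + -5)(2)| = 9 m
Total distance = 851/14 m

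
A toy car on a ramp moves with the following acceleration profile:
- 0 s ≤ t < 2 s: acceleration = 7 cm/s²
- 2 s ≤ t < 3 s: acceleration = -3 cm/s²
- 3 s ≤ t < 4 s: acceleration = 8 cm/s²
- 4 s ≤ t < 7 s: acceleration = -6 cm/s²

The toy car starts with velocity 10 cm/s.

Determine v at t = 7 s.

Δv equals the area under the a-t graph; then v = v₀ + Δv.
0–2 s: 7 × 2 = 14 cm/s
2–3 s: -3 × 1 = -3 cm/s
3–4 s: 8 × 1 = 8 cm/s
4–7 s: -6 × 3 = -18 cm/s
Δv = 1 cm/s, so v(7) = 10 + (1) = 11 cm/s.

11 cm/s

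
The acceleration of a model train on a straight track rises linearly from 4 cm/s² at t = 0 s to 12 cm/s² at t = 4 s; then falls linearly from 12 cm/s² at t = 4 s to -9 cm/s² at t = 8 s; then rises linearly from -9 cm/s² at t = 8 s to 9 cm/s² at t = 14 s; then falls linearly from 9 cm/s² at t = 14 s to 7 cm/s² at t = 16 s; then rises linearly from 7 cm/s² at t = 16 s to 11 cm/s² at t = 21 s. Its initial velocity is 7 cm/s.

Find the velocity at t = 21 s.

Δv equals the area under the a-t graph; then v = v₀ + Δv.
0–4 s: ½(4 + 12)(4) = 32 cm/s
4–8 s: ½(12 + -9)(4) = 6 cm/s
8–14 s: ½(-9 + 9)(6) = 0 cm/s
14–16 s: ½(9 + 7)(2) = 16 cm/s
16–21 s: ½(7 + 11)(5) = 45 cm/s
Δv = 99 cm/s, so v(21) = 7 + (99) = 106 cm/s.

106 cm/s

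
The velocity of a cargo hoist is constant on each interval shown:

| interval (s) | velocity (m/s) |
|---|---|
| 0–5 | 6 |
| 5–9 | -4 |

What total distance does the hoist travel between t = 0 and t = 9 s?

46 m

Distance (not displacement) is the total path length: add the absolute areas under v-t.
0–5 s: |6| × 5 = 30 m
5–9 s: |-4| × 4 = 16 m
Total distance = 46 m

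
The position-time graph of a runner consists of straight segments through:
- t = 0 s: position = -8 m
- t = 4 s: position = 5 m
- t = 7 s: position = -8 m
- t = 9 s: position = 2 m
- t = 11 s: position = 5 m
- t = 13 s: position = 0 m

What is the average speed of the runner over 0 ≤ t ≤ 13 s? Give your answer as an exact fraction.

44/13 m/s

Average speed = (total path length)/(elapsed time); on a piecewise-linear x-t graph the path length is Σ|Δx|.
0–4 s: |Δx| = |5 − -8| = 13 m
4–7 s: |Δx| = |-8 − 5| = 13 m
7–9 s: |Δx| = |2 − -8| = 10 m
9–11 s: |Δx| = |5 − 2| = 3 m
11–13 s: |Δx| = |0 − 5| = 5 m
Total path = 44 m; average speed = 44/13 = 44/13 m/s.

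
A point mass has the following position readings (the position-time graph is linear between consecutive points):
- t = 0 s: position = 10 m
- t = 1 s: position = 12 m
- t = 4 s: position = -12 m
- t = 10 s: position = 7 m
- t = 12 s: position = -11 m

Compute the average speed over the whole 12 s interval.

5.25 m/s

Average speed = (total path length)/(elapsed time); on a piecewise-linear x-t graph the path length is Σ|Δx|.
0–1 s: |Δx| = |12 − 10| = 2 m
1–4 s: |Δx| = |-12 − 12| = 24 m
4–10 s: |Δx| = |7 − -12| = 19 m
10–12 s: |Δx| = |-11 − 7| = 18 m
Total path = 63 m; average speed = 63/12 = 5.25 m/s.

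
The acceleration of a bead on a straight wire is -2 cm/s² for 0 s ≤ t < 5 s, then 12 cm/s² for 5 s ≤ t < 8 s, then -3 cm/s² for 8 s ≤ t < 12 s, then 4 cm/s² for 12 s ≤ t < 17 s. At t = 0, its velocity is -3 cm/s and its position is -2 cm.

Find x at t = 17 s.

On each constant-a segment, Δv = aΔt and Δx = v₀Δt + ½aΔt²; chain segment to segment.
0–5 s: v starts -3 cm/s; Δx = -3·5 + ½·-2·5² = -40 cm; v ends -13 cm/s.
5–8 s: v starts -13 cm/s; Δx = -13·3 + ½·12·3² = 15 cm; v ends 23 cm/s.
8–12 s: v starts 23 cm/s; Δx = 23·4 + ½·-3·4² = 68 cm; v ends 11 cm/s.
12–17 s: v starts 11 cm/s; Δx = 11·5 + ½·4·5² = 105 cm; v ends 31 cm/s.
x(17) = -2 + Σ Δx = 146 cm.

146 cm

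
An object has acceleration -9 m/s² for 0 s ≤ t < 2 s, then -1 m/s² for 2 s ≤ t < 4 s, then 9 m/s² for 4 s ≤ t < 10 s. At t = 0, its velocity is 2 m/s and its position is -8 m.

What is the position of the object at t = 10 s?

-2 m

On each constant-a segment, Δv = aΔt and Δx = v₀Δt + ½aΔt²; chain segment to segment.
0–2 s: v starts 2 m/s; Δx = 2·2 + ½·-9·2² = -14 m; v ends -16 m/s.
2–4 s: v starts -16 m/s; Δx = -16·2 + ½·-1·2² = -34 m; v ends -18 m/s.
4–10 s: v starts -18 m/s; Δx = -18·6 + ½·9·6² = 54 m; v ends 36 m/s.
x(10) = -8 + Σ Δx = -2 m.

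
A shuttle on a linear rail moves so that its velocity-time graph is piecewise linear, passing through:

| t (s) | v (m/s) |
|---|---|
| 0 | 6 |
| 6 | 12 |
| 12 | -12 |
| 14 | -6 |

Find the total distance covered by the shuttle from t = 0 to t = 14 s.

Total distance travelled is ∫|v| dt — sum the magnitudes of each area piece.
0–6 s: |½(6 + 12)(6)| = 54 m
6–12 s: v = 0 at t = 9 s; triangle areas 18 + 18 = 36 m
12–14 s: |½(-12 + -6)(2)| = 18 m
Total distance = 108 m

108 m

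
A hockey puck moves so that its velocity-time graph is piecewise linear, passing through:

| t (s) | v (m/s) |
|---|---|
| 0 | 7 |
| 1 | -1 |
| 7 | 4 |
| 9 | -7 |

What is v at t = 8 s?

On 7–9 s the graph is linear from 4 to -7 m/s: v(8) = 4 + (-7 − 4)·(8 − 7)/(9 − 7) = -1.5 m/s.

-1.5 m/s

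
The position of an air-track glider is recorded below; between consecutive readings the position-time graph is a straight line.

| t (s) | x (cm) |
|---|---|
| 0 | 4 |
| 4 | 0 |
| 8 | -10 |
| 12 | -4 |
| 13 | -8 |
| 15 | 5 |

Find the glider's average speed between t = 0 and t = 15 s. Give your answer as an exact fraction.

37/15 cm/s

Average speed = (total path length)/(elapsed time); on a piecewise-linear x-t graph the path length is Σ|Δx|.
0–4 s: |Δx| = |0 − 4| = 4 cm
4–8 s: |Δx| = |-10 − 0| = 10 cm
8–12 s: |Δx| = |-4 − -10| = 6 cm
12–13 s: |Δx| = |-8 − -4| = 4 cm
13–15 s: |Δx| = |5 − -8| = 13 cm
Total path = 37 cm; average speed = 37/15 = 37/15 cm/s.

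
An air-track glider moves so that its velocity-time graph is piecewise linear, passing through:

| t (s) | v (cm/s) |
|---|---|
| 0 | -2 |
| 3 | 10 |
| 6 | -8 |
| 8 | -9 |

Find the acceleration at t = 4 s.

-6 cm/s²

Acceleration is the slope of the v-t graph on 3–6 s: (-8 − 10)/(6 − 3) = -6 cm/s².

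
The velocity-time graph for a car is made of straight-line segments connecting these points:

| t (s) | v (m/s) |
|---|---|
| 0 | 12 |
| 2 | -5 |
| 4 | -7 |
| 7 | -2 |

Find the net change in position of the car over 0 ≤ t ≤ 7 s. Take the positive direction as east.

Displacement is the signed area under the v-t curve.
0–2 s: ½(12 + -5)(2) = 7 m
2–4 s: ½(-5 + -7)(2) = -12 m
4–7 s: ½(-7 + -2)(3) = -13.5 m
Net displacement = -18.5 m

-18.5 m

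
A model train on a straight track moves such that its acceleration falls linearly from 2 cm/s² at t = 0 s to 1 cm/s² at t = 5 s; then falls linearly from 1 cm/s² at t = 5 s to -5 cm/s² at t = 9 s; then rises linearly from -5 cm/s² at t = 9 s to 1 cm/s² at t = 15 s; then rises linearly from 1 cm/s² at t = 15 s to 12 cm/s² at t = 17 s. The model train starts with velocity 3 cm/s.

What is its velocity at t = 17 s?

Δv equals the area under the a-t graph; then v = v₀ + Δv.
0–5 s: ½(2 + 1)(5) = 7.5 cm/s
5–9 s: ½(1 + -5)(4) = -8 cm/s
9–15 s: ½(-5 + 1)(6) = -12 cm/s
15–17 s: ½(1 + 12)(2) = 13 cm/s
Δv = 0.5 cm/s, so v(17) = 3 + (0.5) = 3.5 cm/s.

3.5 cm/s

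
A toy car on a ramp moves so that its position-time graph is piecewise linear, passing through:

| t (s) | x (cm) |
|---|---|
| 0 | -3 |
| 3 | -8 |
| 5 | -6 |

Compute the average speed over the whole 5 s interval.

Average speed = (total path length)/(elapsed time); on a piecewise-linear x-t graph the path length is Σ|Δx|.
0–3 s: |Δx| = |-8 − -3| = 5 cm
3–5 s: |Δx| = |-6 − -8| = 2 cm
Total path = 7 cm; average speed = 7/5 = 1.4 cm/s.

1.4 cm/s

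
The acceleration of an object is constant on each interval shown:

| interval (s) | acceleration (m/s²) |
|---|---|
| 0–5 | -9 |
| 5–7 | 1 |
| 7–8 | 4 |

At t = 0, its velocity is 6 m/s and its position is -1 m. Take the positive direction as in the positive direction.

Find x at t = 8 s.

On each constant-a segment, Δv = aΔt and Δx = v₀Δt + ½aΔt²; chain segment to segment.
0–5 s: v starts 6 m/s; Δx = 6·5 + ½·-9·5² = -82.5 m; v ends -39 m/s.
5–7 s: v starts -39 m/s; Δx = -39·2 + ½·1·2² = -76 m; v ends -37 m/s.
7–8 s: v starts -37 m/s; Δx = -37·1 + ½·4·1² = -35 m; v ends -33 m/s.
x(8) = -1 + Σ Δx = -194.5 m.

-194.5 m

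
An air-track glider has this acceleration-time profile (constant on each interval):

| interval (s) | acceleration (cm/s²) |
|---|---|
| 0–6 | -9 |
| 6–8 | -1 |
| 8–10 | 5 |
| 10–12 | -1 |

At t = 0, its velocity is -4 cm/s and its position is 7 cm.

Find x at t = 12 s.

On each constant-a segment, Δv = aΔt and Δx = v₀Δt + ½aΔt²; chain segment to segment.
0–6 s: v starts -4 cm/s; Δx = -4·6 + ½·-9·6² = -186 cm; v ends -58 cm/s.
6–8 s: v starts -58 cm/s; Δx = -58·2 + ½·-1·2² = -118 cm; v ends -60 cm/s.
8–10 s: v starts -60 cm/s; Δx = -60·2 + ½·5·2² = -110 cm; v ends -50 cm/s.
10–12 s: v starts -50 cm/s; Δx = -50·2 + ½·-1·2² = -102 cm; v ends -52 cm/s.
x(12) = 7 + Σ Δx = -509 cm.

-509 cm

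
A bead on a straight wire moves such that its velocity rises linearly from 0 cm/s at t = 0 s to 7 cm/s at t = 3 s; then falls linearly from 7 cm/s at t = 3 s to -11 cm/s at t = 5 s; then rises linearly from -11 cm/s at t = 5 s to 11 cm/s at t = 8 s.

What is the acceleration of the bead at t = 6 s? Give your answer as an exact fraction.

22/3 cm/s²

Acceleration is the slope of the v-t graph on 5–8 s: (11 − -11)/(8 − 5) = 22/3 cm/s².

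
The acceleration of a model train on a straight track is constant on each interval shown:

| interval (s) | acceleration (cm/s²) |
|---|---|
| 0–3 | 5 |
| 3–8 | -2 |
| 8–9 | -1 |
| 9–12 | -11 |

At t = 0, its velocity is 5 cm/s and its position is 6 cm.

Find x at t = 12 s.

105.5 cm

On each constant-a segment, Δv = aΔt and Δx = v₀Δt + ½aΔt²; chain segment to segment.
0–3 s: v starts 5 cm/s; Δx = 5·3 + ½·5·3² = 37.5 cm; v ends 20 cm/s.
3–8 s: v starts 20 cm/s; Δx = 20·5 + ½·-2·5² = 75 cm; v ends 10 cm/s.
8–9 s: v starts 10 cm/s; Δx = 10·1 + ½·-1·1² = 9.5 cm; v ends 9 cm/s.
9–12 s: v starts 9 cm/s; Δx = 9·3 + ½·-11·3² = -22.5 cm; v ends -24 cm/s.
x(12) = 6 + Σ Δx = 105.5 cm.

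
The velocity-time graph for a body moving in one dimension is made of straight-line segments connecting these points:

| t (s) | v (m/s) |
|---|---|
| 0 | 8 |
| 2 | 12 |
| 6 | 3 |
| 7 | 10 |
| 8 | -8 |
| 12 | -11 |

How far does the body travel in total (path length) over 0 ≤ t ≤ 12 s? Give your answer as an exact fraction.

Distance (not displacement) is the total path length: add the absolute areas under v-t.
0–2 s: |½(8 + 12)(2)| = 20 m
2–6 s: |½(12 + 3)(4)| = 30 m
6–7 s: |½(3 + 10)(1)| = 6.5 m
7–8 s: v = 0 at t = 68/9 s; triangle areas 25/9 + 16/9 = 41/9 m
8–12 s: |½(-8 + -11)(4)| = 38 m
Total distance = 1783/18 m

1783/18 m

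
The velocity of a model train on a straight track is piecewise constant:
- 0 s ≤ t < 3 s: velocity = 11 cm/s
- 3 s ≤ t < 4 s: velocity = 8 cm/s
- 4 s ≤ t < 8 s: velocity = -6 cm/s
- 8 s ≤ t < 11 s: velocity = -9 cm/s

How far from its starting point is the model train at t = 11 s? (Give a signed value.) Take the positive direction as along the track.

Displacement is the signed area under the v-t curve.
0–3 s: 11 × 3 = 33 cm
3–4 s: 8 × 1 = 8 cm
4–8 s: -6 × 4 = -24 cm
8–11 s: -9 × 3 = -27 cm
Net displacement = -10 cm

-10 cm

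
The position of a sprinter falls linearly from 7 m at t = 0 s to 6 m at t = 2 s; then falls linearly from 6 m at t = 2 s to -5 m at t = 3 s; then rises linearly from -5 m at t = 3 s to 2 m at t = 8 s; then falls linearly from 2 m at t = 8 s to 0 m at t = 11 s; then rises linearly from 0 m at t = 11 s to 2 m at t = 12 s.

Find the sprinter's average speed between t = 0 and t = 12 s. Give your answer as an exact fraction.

23/12 m/s

Average speed = (total path length)/(elapsed time); on a piecewise-linear x-t graph the path length is Σ|Δx|.
0–2 s: |Δx| = |6 − 7| = 1 m
2–3 s: |Δx| = |-5 − 6| = 11 m
3–8 s: |Δx| = |2 − -5| = 7 m
8–11 s: |Δx| = |0 − 2| = 2 m
11–12 s: |Δx| = |2 − 0| = 2 m
Total path = 23 m; average speed = 23/12 = 23/12 m/s.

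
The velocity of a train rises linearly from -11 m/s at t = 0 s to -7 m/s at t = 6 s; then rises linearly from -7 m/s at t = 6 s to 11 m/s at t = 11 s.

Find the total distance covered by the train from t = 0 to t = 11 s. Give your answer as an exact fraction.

Total distance travelled is ∫|v| dt — sum the magnitudes of each area piece.
0–6 s: |½(-11 + -7)(6)| = 54 m
6–11 s: v = 0 at t = 143/18 s; triangle areas 245/36 + 605/36 = 425/18 m
Total distance = 1397/18 m

1397/18 m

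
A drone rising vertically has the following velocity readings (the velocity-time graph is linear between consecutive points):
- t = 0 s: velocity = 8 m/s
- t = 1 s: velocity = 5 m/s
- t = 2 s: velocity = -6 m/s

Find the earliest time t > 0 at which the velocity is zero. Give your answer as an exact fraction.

t = 16/11 s

v changes sign on 1–2 s (from 5 to -6); the graph is linear there, so v = 0 at t = 1 + (-5)·(2 − 1)/(-6 − 5) = 16/11 s.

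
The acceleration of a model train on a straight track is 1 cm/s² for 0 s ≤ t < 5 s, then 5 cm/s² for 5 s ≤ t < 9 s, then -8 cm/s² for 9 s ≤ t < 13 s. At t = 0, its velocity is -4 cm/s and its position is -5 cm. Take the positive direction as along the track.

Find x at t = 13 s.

51.5 cm

On each constant-a segment, Δv = aΔt and Δx = v₀Δt + ½aΔt²; chain segment to segment.
0–5 s: v starts -4 cm/s; Δx = -4·5 + ½·1·5² = -7.5 cm; v ends 1 cm/s.
5–9 s: v starts 1 cm/s; Δx = 1·4 + ½·5·4² = 44 cm; v ends 21 cm/s.
9–13 s: v starts 21 cm/s; Δx = 21·4 + ½·-8·4² = 20 cm; v ends -11 cm/s.
x(13) = -5 + Σ Δx = 51.5 cm.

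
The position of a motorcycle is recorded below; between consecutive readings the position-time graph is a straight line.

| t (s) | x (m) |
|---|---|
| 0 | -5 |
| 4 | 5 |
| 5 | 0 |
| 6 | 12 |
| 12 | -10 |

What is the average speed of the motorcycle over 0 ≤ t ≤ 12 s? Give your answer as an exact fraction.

49/12 m/s

Average speed = (total path length)/(elapsed time); on a piecewise-linear x-t graph the path length is Σ|Δx|.
0–4 s: |Δx| = |5 − -5| = 10 m
4–5 s: |Δx| = |0 − 5| = 5 m
5–6 s: |Δx| = |12 − 0| = 12 m
6–12 s: |Δx| = |-10 − 12| = 22 m
Total path = 49 m; average speed = 49/12 = 49/12 m/s.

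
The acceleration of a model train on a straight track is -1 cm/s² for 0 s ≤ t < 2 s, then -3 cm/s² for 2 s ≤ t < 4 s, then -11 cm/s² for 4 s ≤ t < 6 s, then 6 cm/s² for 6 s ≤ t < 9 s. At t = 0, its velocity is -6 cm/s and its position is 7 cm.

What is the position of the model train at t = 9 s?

-160 cm

On each constant-a segment, Δv = aΔt and Δx = v₀Δt + ½aΔt²; chain segment to segment.
0–2 s: v starts -6 cm/s; Δx = -6·2 + ½·-1·2² = -14 cm; v ends -8 cm/s.
2–4 s: v starts -8 cm/s; Δx = -8·2 + ½·-3·2² = -22 cm; v ends -14 cm/s.
4–6 s: v starts -14 cm/s; Δx = -14·2 + ½·-11·2² = -50 cm; v ends -36 cm/s.
6–9 s: v starts -36 cm/s; Δx = -36·3 + ½·6·3² = -81 cm; v ends -18 cm/s.
x(9) = 7 + Σ Δx = -160 cm.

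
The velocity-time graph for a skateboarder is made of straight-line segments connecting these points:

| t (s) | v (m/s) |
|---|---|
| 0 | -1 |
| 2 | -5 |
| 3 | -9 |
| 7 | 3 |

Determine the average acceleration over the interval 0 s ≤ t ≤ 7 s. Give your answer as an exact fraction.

Average acceleration = Δv/Δt = (3 − -1)/(7 − 0) = 4/7 m/s².

4/7 m/s²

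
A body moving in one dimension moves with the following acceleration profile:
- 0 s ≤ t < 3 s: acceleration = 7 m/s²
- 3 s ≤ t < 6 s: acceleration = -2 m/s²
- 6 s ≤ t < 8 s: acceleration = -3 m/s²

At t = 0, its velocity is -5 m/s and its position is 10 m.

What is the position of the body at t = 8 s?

On each constant-a segment, Δv = aΔt and Δx = v₀Δt + ½aΔt²; chain segment to segment.
0–3 s: v starts -5 m/s; Δx = -5·3 + ½·7·3² = 16.5 m; v ends 16 m/s.
3–6 s: v starts 16 m/s; Δx = 16·3 + ½·-2·3² = 39 m; v ends 10 m/s.
6–8 s: v starts 10 m/s; Δx = 10·2 + ½·-3·2² = 14 m; v ends 4 m/s.
x(8) = 10 + Σ Δx = 79.5 m.

79.5 m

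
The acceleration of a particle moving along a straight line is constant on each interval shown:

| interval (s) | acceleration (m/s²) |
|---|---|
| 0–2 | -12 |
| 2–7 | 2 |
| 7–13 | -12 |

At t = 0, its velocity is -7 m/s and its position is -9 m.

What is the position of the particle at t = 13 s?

-519 m

On each constant-a segment, Δv = aΔt and Δx = v₀Δt + ½aΔt²; chain segment to segment.
0–2 s: v starts -7 m/s; Δx = -7·2 + ½·-12·2² = -38 m; v ends -31 m/s.
2–7 s: v starts -31 m/s; Δx = -31·5 + ½·2·5² = -130 m; v ends -21 m/s.
7–13 s: v starts -21 m/s; Δx = -21·6 + ½·-12·6² = -342 m; v ends -93 m/s.
x(13) = -9 + Σ Δx = -519 m.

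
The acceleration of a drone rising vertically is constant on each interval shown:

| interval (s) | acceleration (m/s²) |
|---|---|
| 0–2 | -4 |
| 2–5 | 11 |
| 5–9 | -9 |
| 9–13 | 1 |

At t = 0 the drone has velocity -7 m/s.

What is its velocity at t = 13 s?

Δv equals the area under the a-t graph; then v = v₀ + Δv.
0–2 s: -4 × 2 = -8 m/s
2–5 s: 11 × 3 = 33 m/s
5–9 s: -9 × 4 = -36 m/s
9–13 s: 1 × 4 = 4 m/s
Δv = -7 m/s, so v(13) = -7 + (-7) = -14 m/s.

-14 m/s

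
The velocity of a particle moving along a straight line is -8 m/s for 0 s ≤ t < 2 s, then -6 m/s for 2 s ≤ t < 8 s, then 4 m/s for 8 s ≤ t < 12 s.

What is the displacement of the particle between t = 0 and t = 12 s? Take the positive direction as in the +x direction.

-36 m

Net displacement equals the area under the velocity-time graph (areas below the axis count negative).
0–2 s: -8 × 2 = -16 m
2–8 s: -6 × 6 = -36 m
8–12 s: 4 × 4 = 16 m
Net displacement = -36 m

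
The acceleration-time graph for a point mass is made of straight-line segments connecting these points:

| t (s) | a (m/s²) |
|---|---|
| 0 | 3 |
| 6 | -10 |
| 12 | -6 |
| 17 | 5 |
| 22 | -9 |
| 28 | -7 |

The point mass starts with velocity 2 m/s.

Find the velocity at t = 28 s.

Δv equals the area under the a-t graph; then v = v₀ + Δv.
0–6 s: ½(3 + -10)(6) = -21 m/s
6–12 s: ½(-10 + -6)(6) = -48 m/s
12–17 s: ½(-6 + 5)(5) = -2.5 m/s
17–22 s: ½(5 + -9)(5) = -10 m/s
22–28 s: ½(-9 + -7)(6) = -48 m/s
Δv = -129.5 m/s, so v(28) = 2 + (-129.5) = -127.5 m/s.

-127.5 m/s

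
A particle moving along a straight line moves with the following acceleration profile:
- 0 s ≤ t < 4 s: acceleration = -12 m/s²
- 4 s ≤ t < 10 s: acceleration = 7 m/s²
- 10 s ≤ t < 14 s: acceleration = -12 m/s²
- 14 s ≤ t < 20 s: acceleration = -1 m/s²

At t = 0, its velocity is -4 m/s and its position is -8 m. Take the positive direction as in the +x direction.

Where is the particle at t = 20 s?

-808 m

On each constant-a segment, Δv = aΔt and Δx = v₀Δt + ½aΔt²; chain segment to segment.
0–4 s: v starts -4 m/s; Δx = -4·4 + ½·-12·4² = -112 m; v ends -52 m/s.
4–10 s: v starts -52 m/s; Δx = -52·6 + ½·7·6² = -186 m; v ends -10 m/s.
10–14 s: v starts -10 m/s; Δx = -10·4 + ½·-12·4² = -136 m; v ends -58 m/s.
14–20 s: v starts -58 m/s; Δx = -58·6 + ½·-1·6² = -366 m; v ends -64 m/s.
x(20) = -8 + Σ Δx = -808 m.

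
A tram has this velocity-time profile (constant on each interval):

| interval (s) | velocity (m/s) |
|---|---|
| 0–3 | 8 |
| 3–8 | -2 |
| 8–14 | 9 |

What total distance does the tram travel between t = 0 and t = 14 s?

Distance (not displacement) is the total path length: add the absolute areas under v-t.
0–3 s: |8| × 3 = 24 m
3–8 s: |-2| × 5 = 10 m
8–14 s: |9| × 6 = 54 m
Total distance = 88 m

88 m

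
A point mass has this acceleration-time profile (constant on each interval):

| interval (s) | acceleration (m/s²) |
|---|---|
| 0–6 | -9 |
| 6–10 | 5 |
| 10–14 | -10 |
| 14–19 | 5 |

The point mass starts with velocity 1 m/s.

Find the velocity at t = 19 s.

Δv equals the area under the a-t graph; then v = v₀ + Δv.
0–6 s: -9 × 6 = -54 m/s
6–10 s: 5 × 4 = 20 m/s
10–14 s: -10 × 4 = -40 m/s
14–19 s: 5 × 5 = 25 m/s
Δv = -49 m/s, so v(19) = 1 + (-49) = -48 m/s.

-48 m/s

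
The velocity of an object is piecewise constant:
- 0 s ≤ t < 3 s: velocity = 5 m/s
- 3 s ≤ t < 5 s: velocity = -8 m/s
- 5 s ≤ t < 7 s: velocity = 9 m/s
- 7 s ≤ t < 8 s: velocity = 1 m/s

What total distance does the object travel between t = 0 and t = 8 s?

50 m

Distance (not displacement) is the total path length: add the absolute areas under v-t.
0–3 s: |5| × 3 = 15 m
3–5 s: |-8| × 2 = 16 m
5–7 s: |9| × 2 = 18 m
7–8 s: |1| × 1 = 1 m
Total distance = 50 m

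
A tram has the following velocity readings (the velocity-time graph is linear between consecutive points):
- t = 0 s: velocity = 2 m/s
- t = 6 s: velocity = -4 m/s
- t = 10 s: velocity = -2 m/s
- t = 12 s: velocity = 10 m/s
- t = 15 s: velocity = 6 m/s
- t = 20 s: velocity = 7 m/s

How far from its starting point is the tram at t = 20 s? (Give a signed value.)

Displacement is the signed area under the v-t curve.
0–6 s: ½(2 + -4)(6) = -6 m
6–10 s: ½(-4 + -2)(4) = -12 m
10–12 s: ½(-2 + 10)(2) = 8 m
12–15 s: ½(10 + 6)(3) = 24 m
15–20 s: ½(6 + 7)(5) = 32.5 m
Net displacement = 46.5 m

46.5 m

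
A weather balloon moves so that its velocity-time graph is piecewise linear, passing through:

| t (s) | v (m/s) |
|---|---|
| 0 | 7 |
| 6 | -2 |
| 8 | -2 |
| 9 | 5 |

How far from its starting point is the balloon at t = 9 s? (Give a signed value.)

12.5 m

Net displacement equals the area under the velocity-time graph (areas below the axis count negative).
0–6 s: ½(7 + -2)(6) = 15 m
6–8 s: -2 × 2 = -4 m
8–9 s: ½(-2 + 5)(1) = 1.5 m
Net displacement = 12.5 m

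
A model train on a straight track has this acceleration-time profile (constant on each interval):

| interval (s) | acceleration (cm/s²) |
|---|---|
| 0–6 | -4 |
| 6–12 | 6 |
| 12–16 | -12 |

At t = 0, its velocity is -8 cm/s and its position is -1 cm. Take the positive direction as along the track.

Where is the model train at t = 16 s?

On each constant-a segment, Δv = aΔt and Δx = v₀Δt + ½aΔt²; chain segment to segment.
0–6 s: v starts -8 cm/s; Δx = -8·6 + ½·-4·6² = -120 cm; v ends -32 cm/s.
6–12 s: v starts -32 cm/s; Δx = -32·6 + ½·6·6² = -84 cm; v ends 4 cm/s.
12–16 s: v starts 4 cm/s; Δx = 4·4 + ½·-12·4² = -80 cm; v ends -44 cm/s.
x(16) = -1 + Σ Δx = -285 cm.

-285 cm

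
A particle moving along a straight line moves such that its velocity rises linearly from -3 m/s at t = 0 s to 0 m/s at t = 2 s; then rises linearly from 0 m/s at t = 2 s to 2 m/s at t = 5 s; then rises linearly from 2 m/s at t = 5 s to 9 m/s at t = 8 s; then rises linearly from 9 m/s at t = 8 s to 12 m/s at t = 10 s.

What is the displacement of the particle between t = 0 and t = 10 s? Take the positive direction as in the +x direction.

37.5 m

Net displacement equals the area under the velocity-time graph (areas below the axis count negative).
0–2 s: ½(-3 + 0)(2) = -3 m
2–5 s: ½(0 + 2)(3) = 3 m
5–8 s: ½(2 + 9)(3) = 16.5 m
8–10 s: ½(9 + 12)(2) = 21 m
Net displacement = 37.5 m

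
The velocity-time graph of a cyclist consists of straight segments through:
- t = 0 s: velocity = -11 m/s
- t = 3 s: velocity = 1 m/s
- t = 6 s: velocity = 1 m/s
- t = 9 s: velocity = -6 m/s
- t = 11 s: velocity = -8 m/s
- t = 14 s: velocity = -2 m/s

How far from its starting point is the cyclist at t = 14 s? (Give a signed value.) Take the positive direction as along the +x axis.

-48.5 m

Net displacement equals the area under the velocity-time graph (areas below the axis count negative).
0–3 s: ½(-11 + 1)(3) = -15 m
3–6 s: 1 × 3 = 3 m
6–9 s: ½(1 + -6)(3) = -7.5 m
9–11 s: ½(-6 + -8)(2) = -14 m
11–14 s: ½(-8 + -2)(3) = -15 m
Net displacement = -48.5 m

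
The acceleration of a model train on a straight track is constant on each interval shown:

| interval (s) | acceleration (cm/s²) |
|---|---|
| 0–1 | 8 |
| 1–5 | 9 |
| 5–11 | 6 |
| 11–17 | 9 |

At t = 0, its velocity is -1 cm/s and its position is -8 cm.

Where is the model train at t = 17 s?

1097 cm

On each constant-a segment, Δv = aΔt and Δx = v₀Δt + ½aΔt²; chain segment to segment.
0–1 s: v starts -1 cm/s; Δx = -1·1 + ½·8·1² = 3 cm; v ends 7 cm/s.
1–5 s: v starts 7 cm/s; Δx = 7·4 + ½·9·4² = 100 cm; v ends 43 cm/s.
5–11 s: v starts 43 cm/s; Δx = 43·6 + ½·6·6² = 366 cm; v ends 79 cm/s.
11–17 s: v starts 79 cm/s; Δx = 79·6 + ½·9·6² = 636 cm; v ends 133 cm/s.
x(17) = -8 + Σ Δx = 1097 cm.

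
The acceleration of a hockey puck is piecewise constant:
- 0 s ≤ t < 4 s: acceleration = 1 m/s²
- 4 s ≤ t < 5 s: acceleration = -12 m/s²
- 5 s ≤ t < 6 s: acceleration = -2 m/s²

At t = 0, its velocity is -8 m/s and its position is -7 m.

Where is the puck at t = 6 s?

-58 m

On each constant-a segment, Δv = aΔt and Δx = v₀Δt + ½aΔt²; chain segment to segment.
0–4 s: v starts -8 m/s; Δx = -8·4 + ½·1·4² = -24 m; v ends -4 m/s.
4–5 s: v starts -4 m/s; Δx = -4·1 + ½·-12·1² = -10 m; v ends -16 m/s.
5–6 s: v starts -16 m/s; Δx = -16·1 + ½·-2·1² = -17 m; v ends -18 m/s.
x(6) = -7 + Σ Δx = -58 m.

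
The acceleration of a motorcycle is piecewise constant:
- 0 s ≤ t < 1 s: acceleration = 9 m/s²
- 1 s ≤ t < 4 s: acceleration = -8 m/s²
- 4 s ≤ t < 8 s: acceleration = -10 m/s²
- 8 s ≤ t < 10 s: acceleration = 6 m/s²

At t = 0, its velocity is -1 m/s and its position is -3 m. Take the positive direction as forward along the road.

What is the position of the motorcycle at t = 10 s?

On each constant-a segment, Δv = aΔt and Δx = v₀Δt + ½aΔt²; chain segment to segment.
0–1 s: v starts -1 m/s; Δx = -1·1 + ½·9·1² = 3.5 m; v ends 8 m/s.
1–4 s: v starts 8 m/s; Δx = 8·3 + ½·-8·3² = -12 m; v ends -16 m/s.
4–8 s: v starts -16 m/s; Δx = -16·4 + ½·-10·4² = -144 m; v ends -56 m/s.
8–10 s: v starts -56 m/s; Δx = -56·2 + ½·6·2² = -100 m; v ends -44 m/s.
x(10) = -3 + Σ Δx = -255.5 m.

-255.5 m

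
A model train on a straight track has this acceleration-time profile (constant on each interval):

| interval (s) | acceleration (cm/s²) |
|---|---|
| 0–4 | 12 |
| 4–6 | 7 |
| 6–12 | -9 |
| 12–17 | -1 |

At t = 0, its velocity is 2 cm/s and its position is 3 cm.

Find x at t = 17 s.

480.5 cm

On each constant-a segment, Δv = aΔt and Δx = v₀Δt + ½aΔt²; chain segment to segment.
0–4 s: v starts 2 cm/s; Δx = 2·4 + ½·12·4² = 104 cm; v ends 50 cm/s.
4–6 s: v starts 50 cm/s; Δx = 50·2 + ½·7·2² = 114 cm; v ends 64 cm/s.
6–12 s: v starts 64 cm/s; Δx = 64·6 + ½·-9·6² = 222 cm; v ends 10 cm/s.
12–17 s: v starts 10 cm/s; Δx = 10·5 + ½·-1·5² = 37.5 cm; v ends 5 cm/s.
x(17) = 3 + Σ Δx = 480.5 cm.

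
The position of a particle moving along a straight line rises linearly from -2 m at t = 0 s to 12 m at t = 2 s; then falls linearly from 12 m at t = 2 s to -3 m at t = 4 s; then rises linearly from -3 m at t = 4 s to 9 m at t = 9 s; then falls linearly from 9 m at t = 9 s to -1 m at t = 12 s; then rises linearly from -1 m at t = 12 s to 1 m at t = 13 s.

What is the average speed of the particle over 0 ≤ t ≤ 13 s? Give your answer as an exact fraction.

53/13 m/s

Average speed = (total path length)/(elapsed time); on a piecewise-linear x-t graph the path length is Σ|Δx|.
0–2 s: |Δx| = |12 − -2| = 14 m
2–4 s: |Δx| = |-3 − 12| = 15 m
4–9 s: |Δx| = |9 − -3| = 12 m
9–12 s: |Δx| = |-1 − 9| = 10 m
12–13 s: |Δx| = |1 − -1| = 2 m
Total path = 53 m; average speed = 53/13 = 53/13 m/s.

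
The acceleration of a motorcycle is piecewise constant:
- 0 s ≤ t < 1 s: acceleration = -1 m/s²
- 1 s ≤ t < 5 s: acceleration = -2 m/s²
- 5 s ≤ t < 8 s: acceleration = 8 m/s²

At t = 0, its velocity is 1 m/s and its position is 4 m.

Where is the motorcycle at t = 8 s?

0.5 m

On each constant-a segment, Δv = aΔt and Δx = v₀Δt + ½aΔt²; chain segment to segment.
0–1 s: v starts 1 m/s; Δx = 1·1 + ½·-1·1² = 0.5 m; v ends 0 m/s.
1–5 s: v starts 0 m/s; Δx = 0·4 + ½·-2·4² = -16 m; v ends -8 m/s.
5–8 s: v starts -8 m/s; Δx = -8·3 + ½·8·3² = 12 m; v ends 16 m/s.
x(8) = 4 + Σ Δx = 0.5 m.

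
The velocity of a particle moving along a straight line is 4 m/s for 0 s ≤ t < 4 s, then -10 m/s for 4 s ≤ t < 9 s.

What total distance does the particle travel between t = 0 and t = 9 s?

66 m

Distance (not displacement) is the total path length: add the absolute areas under v-t.
0–4 s: |4| × 4 = 16 m
4–9 s: |-10| × 5 = 50 m
Total distance = 66 m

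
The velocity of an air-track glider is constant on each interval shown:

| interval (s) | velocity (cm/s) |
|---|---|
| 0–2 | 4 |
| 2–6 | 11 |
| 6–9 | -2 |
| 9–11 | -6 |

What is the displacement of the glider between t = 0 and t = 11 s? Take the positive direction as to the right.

Net displacement equals the area under the velocity-time graph (areas below the axis count negative).
0–2 s: 4 × 2 = 8 cm
2–6 s: 11 × 4 = 44 cm
6–9 s: -2 × 3 = -6 cm
9–11 s: -6 × 2 = -12 cm
Net displacement = 34 cm

34 cm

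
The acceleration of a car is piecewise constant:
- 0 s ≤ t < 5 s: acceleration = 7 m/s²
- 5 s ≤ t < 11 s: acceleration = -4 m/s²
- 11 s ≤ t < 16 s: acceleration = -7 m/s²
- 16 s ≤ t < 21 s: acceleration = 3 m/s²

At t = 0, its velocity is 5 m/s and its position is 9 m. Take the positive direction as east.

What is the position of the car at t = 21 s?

224.5 m

On each constant-a segment, Δv = aΔt and Δx = v₀Δt + ½aΔt²; chain segment to segment.
0–5 s: v starts 5 m/s; Δx = 5·5 + ½·7·5² = 112.5 m; v ends 40 m/s.
5–11 s: v starts 40 m/s; Δx = 40·6 + ½·-4·6² = 168 m; v ends 16 m/s.
11–16 s: v starts 16 m/s; Δx = 16·5 + ½·-7·5² = -7.5 m; v ends -19 m/s.
16–21 s: v starts -19 m/s; Δx = -19·5 + ½·3·5² = -57.5 m; v ends -4 m/s.
x(21) = 9 + Σ Δx = 224.5 m.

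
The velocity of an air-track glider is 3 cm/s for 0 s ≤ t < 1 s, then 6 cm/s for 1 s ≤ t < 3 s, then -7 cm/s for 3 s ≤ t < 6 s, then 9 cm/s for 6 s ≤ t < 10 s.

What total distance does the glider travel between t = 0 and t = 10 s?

72 cm

Total distance travelled is ∫|v| dt — sum the magnitudes of each area piece.
0–1 s: |3| × 1 = 3 cm
1–3 s: |6| × 2 = 12 cm
3–6 s: |-7| × 3 = 21 cm
6–10 s: |9| × 4 = 36 cm
Total distance = 72 cm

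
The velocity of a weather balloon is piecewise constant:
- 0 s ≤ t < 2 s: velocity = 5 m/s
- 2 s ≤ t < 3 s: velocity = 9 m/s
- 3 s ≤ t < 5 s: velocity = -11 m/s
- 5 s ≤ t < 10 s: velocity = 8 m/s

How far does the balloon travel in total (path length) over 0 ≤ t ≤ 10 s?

Total distance travelled is ∫|v| dt — sum the magnitudes of each area piece.
0–2 s: |5| × 2 = 10 m
2–3 s: |9| × 1 = 9 m
3–5 s: |-11| × 2 = 22 m
5–10 s: |8| × 5 = 40 m
Total distance = 81 m

81 m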